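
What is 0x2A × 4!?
Convert 0x2A (hexadecimal) → 2×16 + 10 = 42 (decimal)
Convert 4! (factorial) → 24 (decimal)
Compute 42 × 24 = 1008
1008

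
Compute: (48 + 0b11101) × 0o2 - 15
Convert 0b11101 (binary) → 16 + 8 + 4 + 1 = 29 (decimal)
Convert 0o2 (octal) → 2 (decimal)
Expression in decimal: (48 + 29) × 2 - 15
Parentheses first: 48 + 29 = 77
Multiply: 77 × 2 = 154
Subtract: 154 - 15 = 139
139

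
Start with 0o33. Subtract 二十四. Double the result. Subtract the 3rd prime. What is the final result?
Convert 0o33 (octal) → 3×8 + 3 = 27 (decimal)
Start: 27
Convert 二十四 (Chinese numeral) → 2×10 + 4 = 24 (decimal)
27 - 24 = 3
3 × 2 = 6
Convert the 3rd prime (prime index) → 5 (decimal)
6 - 5 = 1
1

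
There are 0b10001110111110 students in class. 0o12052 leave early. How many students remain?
Convert 0b10001110111110 (binary) → 8192 + 512 + 256 + 128 + 32 + 16 + 8 + 4 + 2 = 9150 (decimal)
Convert 0o12052 (octal) → 1×4096 + 2×512 + 5×8 + 2 = 5162 (decimal)
Compute 9150 - 5162 = 3988
3988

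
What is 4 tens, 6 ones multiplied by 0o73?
Convert 4 tens, 6 ones (place-value notation) → 4×10 + 6 = 46 (decimal)
Convert 0o73 (octal) → 7×8 + 3 = 59 (decimal)
Compute 46 × 59 = 2714
2714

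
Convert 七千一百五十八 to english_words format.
Convert 七千一百五十八 (Chinese numeral) → 7×1000 + 1×100 + 5×10 + 8 = 7158 (decimal)
Convert 7158 (decimal) → 7158 = 7×1000 + 1×100 + 58 → seven thousand one hundred fifty-eight (English words)
seven thousand one hundred fifty-eight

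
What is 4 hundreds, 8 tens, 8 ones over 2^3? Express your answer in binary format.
Convert 4 hundreds, 8 tens, 8 ones (place-value notation) → 4×100 + 8×10 + 8 = 488 (decimal)
Convert 2^3 (power) → 8 (decimal)
Compute 488 ÷ 8 = 61
Convert 61 (decimal) → 61 = 32 + 16 + 8 + 4 + 1 → 0b111101 (binary)
0b111101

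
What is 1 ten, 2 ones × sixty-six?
Convert 1 ten, 2 ones (place-value notation) → 1×10 + 2 = 12 (decimal)
Convert sixty-six (English words) → 66 (decimal)
Compute 12 × 66 = 792
792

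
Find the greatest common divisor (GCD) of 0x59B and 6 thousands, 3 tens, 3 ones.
Convert 0x59B (hexadecimal) → 5×256 + 9×16 + 11 = 1435 (decimal)
Convert 6 thousands, 3 tens, 3 ones (place-value notation) → 6×1000 + 3×10 + 3 = 6033 (decimal)
Compute gcd(1435, 6033) = 1
1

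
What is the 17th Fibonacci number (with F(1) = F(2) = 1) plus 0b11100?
The 17th Fibonacci number (with F(1) = F(2) = 1) = 1597
Convert 0b11100 (binary) → 16 + 8 + 4 = 28 (decimal)
Compute 1597 + 28 = 1625
1625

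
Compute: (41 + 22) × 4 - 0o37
Convert 0o37 (octal) → 3×8 + 7 = 31 (decimal)
Expression in decimal: (41 + 22) × 4 - 31
Parentheses first: 41 + 22 = 63
Multiply: 63 × 4 = 252
Subtract: 252 - 31 = 221
221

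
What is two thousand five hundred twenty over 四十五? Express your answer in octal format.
Convert two thousand five hundred twenty (English words) → 2×1000 + 5×100 + 20 = 2520 (decimal)
Convert 四十五 (Chinese numeral) → 4×10 + 5 = 45 (decimal)
Compute 2520 ÷ 45 = 56
Convert 56 (decimal) → 56 = 7×8 → 0o70 (octal)
0o70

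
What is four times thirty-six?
Convert four (English words) → 4 (decimal)
Convert thirty-six (English words) → 36 (decimal)
Compute 4 × 36 = 144
144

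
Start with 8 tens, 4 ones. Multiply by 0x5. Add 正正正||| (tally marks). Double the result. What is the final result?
Convert 8 tens, 4 ones (place-value notation) → 8×10 + 4 = 84 (decimal)
Start: 84
Convert 0x5 (hexadecimal) → 5 (decimal)
84 × 5 = 420
Convert 正正正||| (tally marks) → 5 + 5 + 5 + 3 = 18 (decimal)
420 + 18 = 438
438 × 2 = 876
876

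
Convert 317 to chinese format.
Convert 317 (decimal) → 317 = 3×100 + 1×10 + 7 → 三百一十七 (Chinese numeral)
三百一十七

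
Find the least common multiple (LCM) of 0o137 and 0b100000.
Convert 0o137 (octal) → 1×64 + 3×8 + 7 = 95 (decimal)
Convert 0b100000 (binary) → 32 (decimal)
Compute lcm(95, 32) = 3040
3040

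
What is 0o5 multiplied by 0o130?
Convert 0o5 (octal) → 5 (decimal)
Convert 0o130 (octal) → 1×64 + 3×8 = 88 (decimal)
Compute 5 × 88 = 440
440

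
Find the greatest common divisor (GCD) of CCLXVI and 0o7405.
Convert CCLXVI (Roman numeral) → 100 + 100 + 50 + 10 + 5 + 1 = 266 (decimal)
Convert 0o7405 (octal) → 7×512 + 4×64 + 5 = 3845 (decimal)
Compute gcd(266, 3845) = 1
1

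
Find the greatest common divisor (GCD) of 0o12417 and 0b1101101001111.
Convert 0o12417 (octal) → 1×4096 + 2×512 + 4×64 + 1×8 + 7 = 5391 (decimal)
Convert 0b1101101001111 (binary) → 4096 + 2048 + 512 + 256 + 64 + 8 + 4 + 2 + 1 = 6991 (decimal)
Compute gcd(5391, 6991) = 1
1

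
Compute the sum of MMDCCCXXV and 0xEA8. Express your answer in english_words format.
Convert MMDCCCXXV (Roman numeral) → 1000 + 1000 + 500 + 100 + 100 + 100 + 10 + 10 + 5 = 2825 (decimal)
Convert 0xEA8 (hexadecimal) → 14×256 + 10×16 + 8 = 3752 (decimal)
Compute 2825 + 3752 = 6577
Convert 6577 (decimal) → 6577 = 6×1000 + 5×100 + 77 → six thousand five hundred seventy-seven (English words)
six thousand five hundred seventy-seven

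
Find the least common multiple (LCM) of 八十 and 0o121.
Convert 八十 (Chinese numeral) → 8×10 = 80 (decimal)
Convert 0o121 (octal) → 1×64 + 2×8 + 1 = 81 (decimal)
Compute lcm(80, 81) = 6480
6480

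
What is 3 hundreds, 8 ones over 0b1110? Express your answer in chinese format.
Convert 3 hundreds, 8 ones (place-value notation) → 3×100 + 8 = 308 (decimal)
Convert 0b1110 (binary) → 8 + 4 + 2 = 14 (decimal)
Compute 308 ÷ 14 = 22
Convert 22 (decimal) → 22 = 2×10 + 2 → 二十二 (Chinese numeral)
二十二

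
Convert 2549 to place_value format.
Convert 2549 (decimal) → 2549 = 2×1000 + 5×100 + 4×10 + 9 → 2 thousands, 5 hundreds, 4 tens, 9 ones (place-value notation)
2 thousands, 5 hundreds, 4 tens, 9 ones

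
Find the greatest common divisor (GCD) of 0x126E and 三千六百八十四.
Convert 0x126E (hexadecimal) → 1×4096 + 2×256 + 6×16 + 14 = 4718 (decimal)
Convert 三千六百八十四 (Chinese numeral) → 3×1000 + 6×100 + 8×10 + 4 = 3684 (decimal)
Compute gcd(4718, 3684) = 2
2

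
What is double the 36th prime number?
The 36th prime number = 151
Compute 151 × 2 = 302
302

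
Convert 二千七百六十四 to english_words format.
Convert 二千七百六十四 (Chinese numeral) → 2×1000 + 7×100 + 6×10 + 4 = 2764 (decimal)
Convert 2764 (decimal) → 2764 = 2×1000 + 7×100 + 64 → two thousand seven hundred sixty-four (English words)
two thousand seven hundred sixty-four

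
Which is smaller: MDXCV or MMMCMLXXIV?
Convert MDXCV (Roman numeral) → 1000 + 500 + 90 + 5 = 1595 (decimal)
Convert MMMCMLXXIV (Roman numeral) → 1000 + 1000 + 1000 + 900 + 50 + 10 + 10 + 4 = 3974 (decimal)
Compare 1595 vs 3974: smaller = 1595
1595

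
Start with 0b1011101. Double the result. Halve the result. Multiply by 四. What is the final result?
Convert 0b1011101 (binary) → 64 + 16 + 8 + 4 + 1 = 93 (decimal)
Start: 93
93 × 2 = 186
186 ÷ 2 = 93
Convert 四 (Chinese numeral) → 4 (decimal)
93 × 4 = 372
372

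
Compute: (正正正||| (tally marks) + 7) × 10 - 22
Convert 正正正||| (tally marks) → 5 + 5 + 5 + 3 = 18 (decimal)
Expression in decimal: (18 + 7) × 10 - 22
Parentheses first: 18 + 7 = 25
Multiply: 25 × 10 = 250
Subtract: 250 - 22 = 228
228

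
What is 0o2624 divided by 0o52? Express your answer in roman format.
Convert 0o2624 (octal) → 2×512 + 6×64 + 2×8 + 4 = 1428 (decimal)
Convert 0o52 (octal) → 5×8 + 2 = 42 (decimal)
Compute 1428 ÷ 42 = 34
Convert 34 (decimal) → 34 = 10 + 10 + 10 + 4 → XXXIV (Roman numeral)
XXXIV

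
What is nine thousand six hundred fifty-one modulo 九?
Convert nine thousand six hundred fifty-one (English words) → 9×1000 + 6×100 + 51 = 9651 (decimal)
Convert 九 (Chinese numeral) → 9 (decimal)
Compute 9651 mod 9 = 3
3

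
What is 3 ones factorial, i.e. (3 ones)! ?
Convert 3 ones (place-value notation) → 3 (decimal)
Compute 3! = 6
6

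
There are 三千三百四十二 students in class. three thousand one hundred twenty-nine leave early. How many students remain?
Convert 三千三百四十二 (Chinese numeral) → 3×1000 + 3×100 + 4×10 + 2 = 3342 (decimal)
Convert three thousand one hundred twenty-nine (English words) → 3×1000 + 1×100 + 29 = 3129 (decimal)
Compute 3342 - 3129 = 213
213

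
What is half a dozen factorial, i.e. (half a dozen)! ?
Convert half a dozen (colloquial) → 6 (decimal)
Compute 6! = 720
720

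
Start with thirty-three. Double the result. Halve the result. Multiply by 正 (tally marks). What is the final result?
Convert thirty-three (English words) → 33 (decimal)
Start: 33
33 × 2 = 66
66 ÷ 2 = 33
Convert 正 (tally marks) → 5 (decimal)
33 × 5 = 165
165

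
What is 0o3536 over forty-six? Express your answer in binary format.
Convert 0o3536 (octal) → 3×512 + 5×64 + 3×8 + 6 = 1886 (decimal)
Convert forty-six (English words) → 46 (decimal)
Compute 1886 ÷ 46 = 41
Convert 41 (decimal) → 41 = 32 + 8 + 1 → 0b101001 (binary)
0b101001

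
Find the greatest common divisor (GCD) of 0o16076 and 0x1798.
Convert 0o16076 (octal) → 1×4096 + 6×512 + 7×8 + 6 = 7230 (decimal)
Convert 0x1798 (hexadecimal) → 1×4096 + 7×256 + 9×16 + 8 = 6040 (decimal)
Compute gcd(7230, 6040) = 10
10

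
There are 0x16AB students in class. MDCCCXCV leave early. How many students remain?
Convert 0x16AB (hexadecimal) → 1×4096 + 6×256 + 10×16 + 11 = 5803 (decimal)
Convert MDCCCXCV (Roman numeral) → 1000 + 500 + 100 + 100 + 100 + 90 + 5 = 1895 (decimal)
Compute 5803 - 1895 = 3908
3908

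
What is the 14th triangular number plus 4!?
The 14th triangular number = 14×15/2 = 105
Convert 4! (factorial) → 24 (decimal)
Compute 105 + 24 = 129
129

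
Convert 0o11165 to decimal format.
Convert 0o11165 (octal) → 1×4096 + 1×512 + 1×64 + 6×8 + 5 = 4725 (decimal)
4725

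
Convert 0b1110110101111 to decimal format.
Convert 0b1110110101111 (binary) → 4096 + 2048 + 1024 + 256 + 128 + 32 + 8 + 4 + 2 + 1 = 7599 (decimal)
7599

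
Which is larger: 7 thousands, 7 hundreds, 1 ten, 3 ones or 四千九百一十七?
Convert 7 thousands, 7 hundreds, 1 ten, 3 ones (place-value notation) → 7×1000 + 7×100 + 1×10 + 3 = 7713 (decimal)
Convert 四千九百一十七 (Chinese numeral) → 4×1000 + 9×100 + 1×10 + 7 = 4917 (decimal)
Compare 7713 vs 4917: larger = 7713
7713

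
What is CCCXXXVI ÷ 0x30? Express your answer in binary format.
Convert CCCXXXVI (Roman numeral) → 100 + 100 + 100 + 10 + 10 + 10 + 5 + 1 = 336 (decimal)
Convert 0x30 (hexadecimal) → 3×16 = 48 (decimal)
Compute 336 ÷ 48 = 7
Convert 7 (decimal) → 7 = 4 + 2 + 1 → 0b111 (binary)
0b111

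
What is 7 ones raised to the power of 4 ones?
Convert 7 ones (place-value notation) → 7 (decimal)
Convert 4 ones (place-value notation) → 4 (decimal)
Compute 7 ^ 4 = 2401
2401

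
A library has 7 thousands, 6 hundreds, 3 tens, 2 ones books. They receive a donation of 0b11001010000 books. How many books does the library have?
Convert 7 thousands, 6 hundreds, 3 tens, 2 ones (place-value notation) → 7×1000 + 6×100 + 3×10 + 2 = 7632 (decimal)
Convert 0b11001010000 (binary) → 1024 + 512 + 64 + 16 = 1616 (decimal)
Compute 7632 + 1616 = 9248
9248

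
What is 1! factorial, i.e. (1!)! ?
Convert 1! (factorial) → 1 (decimal)
Compute 1! = 1
1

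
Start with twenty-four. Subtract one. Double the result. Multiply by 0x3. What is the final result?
Convert twenty-four (English words) → 24 (decimal)
Start: 24
Convert one (English words) → 1 (decimal)
24 - 1 = 23
23 × 2 = 46
Convert 0x3 (hexadecimal) → 3 (decimal)
46 × 3 = 138
138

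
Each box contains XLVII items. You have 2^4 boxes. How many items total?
Convert XLVII (Roman numeral) → 40 + 5 + 1 + 1 = 47 (decimal)
Convert 2^4 (power) → 16 (decimal)
Compute 47 × 16 = 752
752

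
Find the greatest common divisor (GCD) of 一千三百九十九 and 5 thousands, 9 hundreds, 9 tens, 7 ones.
Convert 一千三百九十九 (Chinese numeral) → 1×1000 + 3×100 + 9×10 + 9 = 1399 (decimal)
Convert 5 thousands, 9 hundreds, 9 tens, 7 ones (place-value notation) → 5×1000 + 9×100 + 9×10 + 7 = 5997 (decimal)
Compute gcd(1399, 5997) = 1
1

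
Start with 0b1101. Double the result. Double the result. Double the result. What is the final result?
Convert 0b1101 (binary) → 8 + 4 + 1 = 13 (decimal)
Start: 13
13 × 2 = 26
26 × 2 = 52
52 × 2 = 104
104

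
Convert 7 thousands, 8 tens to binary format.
Convert 7 thousands, 8 tens (place-value notation) → 7×1000 + 8×10 = 7080 (decimal)
Convert 7080 (decimal) → 7080 = 4096 + 2048 + 512 + 256 + 128 + 32 + 8 → 0b1101110101000 (binary)
0b1101110101000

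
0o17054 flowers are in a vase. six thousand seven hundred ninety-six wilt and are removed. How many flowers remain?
Convert 0o17054 (octal) → 1×4096 + 7×512 + 5×8 + 4 = 7724 (decimal)
Convert six thousand seven hundred ninety-six (English words) → 6×1000 + 7×100 + 96 = 6796 (decimal)
Compute 7724 - 6796 = 928
928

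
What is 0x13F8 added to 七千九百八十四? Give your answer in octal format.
Convert 0x13F8 (hexadecimal) → 1×4096 + 3×256 + 15×16 + 8 = 5112 (decimal)
Convert 七千九百八十四 (Chinese numeral) → 7×1000 + 9×100 + 8×10 + 4 = 7984 (decimal)
Compute 5112 + 7984 = 13096
Convert 13096 (decimal) → 13096 = 3×4096 + 1×512 + 4×64 + 5×8 → 0o31450 (octal)
0o31450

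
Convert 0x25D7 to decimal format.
Convert 0x25D7 (hexadecimal) → 2×4096 + 5×256 + 13×16 + 7 = 9687 (decimal)
9687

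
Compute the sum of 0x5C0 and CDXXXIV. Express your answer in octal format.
Convert 0x5C0 (hexadecimal) → 5×256 + 12×16 = 1472 (decimal)
Convert CDXXXIV (Roman numeral) → 400 + 10 + 10 + 10 + 4 = 434 (decimal)
Compute 1472 + 434 = 1906
Convert 1906 (decimal) → 1906 = 3×512 + 5×64 + 6×8 + 2 → 0o3562 (octal)
0o3562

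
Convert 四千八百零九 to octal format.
Convert 四千八百零九 (Chinese numeral) → 4×1000 + 8×100 + 9 = 4809 (decimal)
Convert 4809 (decimal) → 4809 = 1×4096 + 1×512 + 3×64 + 1×8 + 1 → 0o11311 (octal)
0o11311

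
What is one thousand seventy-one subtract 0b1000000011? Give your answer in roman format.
Convert one thousand seventy-one (English words) → 1×1000 + 71 = 1071 (decimal)
Convert 0b1000000011 (binary) → 512 + 2 + 1 = 515 (decimal)
Compute 1071 - 515 = 556
Convert 556 (decimal) → 556 = 500 + 50 + 5 + 1 → DLVI (Roman numeral)
DLVI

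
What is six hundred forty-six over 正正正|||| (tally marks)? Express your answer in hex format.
Convert six hundred forty-six (English words) → 6×100 + 46 = 646 (decimal)
Convert 正正正|||| (tally marks) → 5 + 5 + 5 + 4 = 19 (decimal)
Compute 646 ÷ 19 = 34
Convert 34 (decimal) → 34 = 2×16 + 2 → 0x22 (hexadecimal)
0x22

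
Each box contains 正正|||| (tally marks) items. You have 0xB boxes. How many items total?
Convert 正正|||| (tally marks) → 5 + 5 + 4 = 14 (decimal)
Convert 0xB (hexadecimal) → 11 (decimal)
Compute 14 × 11 = 154
154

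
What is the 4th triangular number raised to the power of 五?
Convert the 4th triangular number (triangular index) → 4×5/2 = 10 (decimal)
Convert 五 (Chinese numeral) → 5 (decimal)
Compute 10 ^ 5 = 100000
100000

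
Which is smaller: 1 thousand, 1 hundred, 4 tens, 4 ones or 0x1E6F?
Convert 1 thousand, 1 hundred, 4 tens, 4 ones (place-value notation) → 1×1000 + 1×100 + 4×10 + 4 = 1144 (decimal)
Convert 0x1E6F (hexadecimal) → 1×4096 + 14×256 + 6×16 + 15 = 7791 (decimal)
Compare 1144 vs 7791: smaller = 1144
1144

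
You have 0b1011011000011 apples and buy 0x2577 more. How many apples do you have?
Convert 0b1011011000011 (binary) → 4096 + 1024 + 512 + 128 + 64 + 2 + 1 = 5827 (decimal)
Convert 0x2577 (hexadecimal) → 2×4096 + 5×256 + 7×16 + 7 = 9591 (decimal)
Compute 5827 + 9591 = 15418
15418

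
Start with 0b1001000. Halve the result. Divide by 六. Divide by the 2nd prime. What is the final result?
Convert 0b1001000 (binary) → 64 + 8 = 72 (decimal)
Start: 72
72 ÷ 2 = 36
Convert 六 (Chinese numeral) → 6 (decimal)
36 ÷ 6 = 6
Convert the 2nd prime (prime index) → 3 (decimal)
6 ÷ 3 = 2
2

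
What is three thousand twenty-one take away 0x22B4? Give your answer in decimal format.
Convert three thousand twenty-one (English words) → 3×1000 + 21 = 3021 (decimal)
Convert 0x22B4 (hexadecimal) → 2×4096 + 2×256 + 11×16 + 4 = 8884 (decimal)
Compute 3021 - 8884 = -5863
-5863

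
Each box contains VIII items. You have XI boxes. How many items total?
Convert VIII (Roman numeral) → 5 + 1 + 1 + 1 = 8 (decimal)
Convert XI (Roman numeral) → 10 + 1 = 11 (decimal)
Compute 8 × 11 = 88
88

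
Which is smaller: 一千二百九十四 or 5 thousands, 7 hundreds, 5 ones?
Convert 一千二百九十四 (Chinese numeral) → 1×1000 + 2×100 + 9×10 + 4 = 1294 (decimal)
Convert 5 thousands, 7 hundreds, 5 ones (place-value notation) → 5×1000 + 7×100 + 5 = 5705 (decimal)
Compare 1294 vs 5705: smaller = 1294
1294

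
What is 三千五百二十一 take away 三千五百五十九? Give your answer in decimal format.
Convert 三千五百二十一 (Chinese numeral) → 3×1000 + 5×100 + 2×10 + 1 = 3521 (decimal)
Convert 三千五百五十九 (Chinese numeral) → 3×1000 + 5×100 + 5×10 + 9 = 3559 (decimal)
Compute 3521 - 3559 = -38
-38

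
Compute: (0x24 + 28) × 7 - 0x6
Convert 0x24 (hexadecimal) → 2×16 + 4 = 36 (decimal)
Convert 0x6 (hexadecimal) → 6 (decimal)
Expression in decimal: (36 + 28) × 7 - 6
Parentheses first: 36 + 28 = 64
Multiply: 64 × 7 = 448
Subtract: 448 - 6 = 442
442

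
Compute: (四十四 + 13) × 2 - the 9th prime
Convert 四十四 (Chinese numeral) → 4×10 + 4 = 44 (decimal)
Convert the 9th prime (prime index) → 23 (decimal)
Expression in decimal: (44 + 13) × 2 - 23
Parentheses first: 44 + 13 = 57
Multiply: 57 × 2 = 114
Subtract: 114 - 23 = 91
91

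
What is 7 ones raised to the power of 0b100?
Convert 7 ones (place-value notation) → 7 (decimal)
Convert 0b100 (binary) → 4 (decimal)
Compute 7 ^ 4 = 2401
2401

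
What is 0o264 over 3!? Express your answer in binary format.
Convert 0o264 (octal) → 2×64 + 6×8 + 4 = 180 (decimal)
Convert 3! (factorial) → 6 (decimal)
Compute 180 ÷ 6 = 30
Convert 30 (decimal) → 30 = 16 + 8 + 4 + 2 → 0b11110 (binary)
0b11110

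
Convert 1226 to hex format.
Convert 1226 (decimal) → 1226 = 4×256 + 12×16 + 10 → 0x4CA (hexadecimal)
0x4CA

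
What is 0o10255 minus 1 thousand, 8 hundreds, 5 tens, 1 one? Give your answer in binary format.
Convert 0o10255 (octal) → 1×4096 + 2×64 + 5×8 + 5 = 4269 (decimal)
Convert 1 thousand, 8 hundreds, 5 tens, 1 one (place-value notation) → 1×1000 + 8×100 + 5×10 + 1 = 1851 (decimal)
Compute 4269 - 1851 = 2418
Convert 2418 (decimal) → 2418 = 2048 + 256 + 64 + 32 + 16 + 2 → 0b100101110010 (binary)
0b100101110010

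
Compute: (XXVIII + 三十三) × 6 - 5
Convert XXVIII (Roman numeral) → 10 + 10 + 5 + 1 + 1 + 1 = 28 (decimal)
Convert 三十三 (Chinese numeral) → 3×10 + 3 = 33 (decimal)
Expression in decimal: (28 + 33) × 6 - 5
Parentheses first: 28 + 33 = 61
Multiply: 61 × 6 = 366
Subtract: 366 - 5 = 361
361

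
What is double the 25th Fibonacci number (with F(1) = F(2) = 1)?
The 25th Fibonacci number (with F(1) = F(2) = 1) = 75025
Compute 75025 × 2 = 150050
150050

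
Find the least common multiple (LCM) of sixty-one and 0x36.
Convert sixty-one (English words) → 61 (decimal)
Convert 0x36 (hexadecimal) → 3×16 + 6 = 54 (decimal)
Compute lcm(61, 54) = 3294
3294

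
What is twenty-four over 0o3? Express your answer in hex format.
Convert twenty-four (English words) → 24 (decimal)
Convert 0o3 (octal) → 3 (decimal)
Compute 24 ÷ 3 = 8
Convert 8 (decimal) → 0x8 (hexadecimal)
0x8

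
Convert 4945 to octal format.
Convert 4945 (decimal) → 4945 = 1×4096 + 1×512 + 5×64 + 2×8 + 1 → 0o11521 (octal)
0o11521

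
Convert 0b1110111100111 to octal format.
Convert 0b1110111100111 (binary) → 4096 + 2048 + 1024 + 256 + 128 + 64 + 32 + 4 + 2 + 1 = 7655 (decimal)
Convert 7655 (decimal) → 7655 = 1×4096 + 6×512 + 7×64 + 4×8 + 7 → 0o16747 (octal)
0o16747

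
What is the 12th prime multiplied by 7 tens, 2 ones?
Convert the 12th prime (prime index) → 37 (decimal)
Convert 7 tens, 2 ones (place-value notation) → 7×10 + 2 = 72 (decimal)
Compute 37 × 72 = 2664
2664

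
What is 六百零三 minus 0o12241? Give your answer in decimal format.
Convert 六百零三 (Chinese numeral) → 6×100 + 3 = 603 (decimal)
Convert 0o12241 (octal) → 1×4096 + 2×512 + 2×64 + 4×8 + 1 = 5281 (decimal)
Compute 603 - 5281 = -4678
-4678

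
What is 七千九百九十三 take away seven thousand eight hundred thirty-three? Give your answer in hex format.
Convert 七千九百九十三 (Chinese numeral) → 7×1000 + 9×100 + 9×10 + 3 = 7993 (decimal)
Convert seven thousand eight hundred thirty-three (English words) → 7×1000 + 8×100 + 33 = 7833 (decimal)
Compute 7993 - 7833 = 160
Convert 160 (decimal) → 160 = 10×16 → 0xA0 (hexadecimal)
0xA0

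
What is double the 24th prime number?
The 24th prime number = 89
Compute 89 × 2 = 178
178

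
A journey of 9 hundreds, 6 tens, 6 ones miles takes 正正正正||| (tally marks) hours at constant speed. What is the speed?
Convert 9 hundreds, 6 tens, 6 ones (place-value notation) → 9×100 + 6×10 + 6 = 966 (decimal)
Convert 正正正正||| (tally marks) → 5 + 5 + 5 + 5 + 3 = 23 (decimal)
Compute 966 ÷ 23 = 42
42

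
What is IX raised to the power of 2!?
Convert IX (Roman numeral) → 9 (decimal)
Convert 2! (factorial) → 2 (decimal)
Compute 9 ^ 2 = 81
81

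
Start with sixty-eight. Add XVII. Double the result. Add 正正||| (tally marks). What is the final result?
Convert sixty-eight (English words) → 68 (decimal)
Start: 68
Convert XVII (Roman numeral) → 10 + 5 + 1 + 1 = 17 (decimal)
68 + 17 = 85
85 × 2 = 170
Convert 正正||| (tally marks) → 5 + 5 + 3 = 13 (decimal)
170 + 13 = 183
183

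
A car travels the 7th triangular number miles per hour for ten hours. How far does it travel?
Convert the 7th triangular number (triangular index) → 7×8/2 = 28 (decimal)
Convert ten (English words) → 10 (decimal)
Compute 28 × 10 = 280
280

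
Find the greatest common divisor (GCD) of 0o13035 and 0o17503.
Convert 0o13035 (octal) → 1×4096 + 3×512 + 3×8 + 5 = 5661 (decimal)
Convert 0o17503 (octal) → 1×4096 + 7×512 + 5×64 + 3 = 8003 (decimal)
Compute gcd(5661, 8003) = 1
1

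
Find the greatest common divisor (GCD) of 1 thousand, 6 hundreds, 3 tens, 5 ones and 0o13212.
Convert 1 thousand, 6 hundreds, 3 tens, 5 ones (place-value notation) → 1×1000 + 6×100 + 3×10 + 5 = 1635 (decimal)
Convert 0o13212 (octal) → 1×4096 + 3×512 + 2×64 + 1×8 + 2 = 5770 (decimal)
Compute gcd(1635, 5770) = 5
5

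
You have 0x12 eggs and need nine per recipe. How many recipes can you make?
Convert 0x12 (hexadecimal) → 1×16 + 2 = 18 (decimal)
Convert nine (English words) → 9 (decimal)
Compute 18 ÷ 9 = 2
2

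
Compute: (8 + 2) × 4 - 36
Parentheses first: 8 + 2 = 10
Multiply: 10 × 4 = 40
Subtract: 40 - 36 = 4
4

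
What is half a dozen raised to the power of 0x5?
Convert half a dozen (colloquial) → 6 (decimal)
Convert 0x5 (hexadecimal) → 5 (decimal)
Compute 6 ^ 5 = 7776
7776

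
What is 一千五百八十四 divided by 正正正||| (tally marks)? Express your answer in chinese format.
Convert 一千五百八十四 (Chinese numeral) → 1×1000 + 5×100 + 8×10 + 4 = 1584 (decimal)
Convert 正正正||| (tally marks) → 5 + 5 + 5 + 3 = 18 (decimal)
Compute 1584 ÷ 18 = 88
Convert 88 (decimal) → 88 = 8×10 + 8 → 八十八 (Chinese numeral)
八十八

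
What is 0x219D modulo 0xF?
Convert 0x219D (hexadecimal) → 2×4096 + 1×256 + 9×16 + 13 = 8605 (decimal)
Convert 0xF (hexadecimal) → 15 (decimal)
Compute 8605 mod 15 = 10
10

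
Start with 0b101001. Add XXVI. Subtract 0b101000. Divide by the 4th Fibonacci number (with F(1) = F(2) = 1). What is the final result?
Convert 0b101001 (binary) → 32 + 8 + 1 = 41 (decimal)
Start: 41
Convert XXVI (Roman numeral) → 10 + 10 + 5 + 1 = 26 (decimal)
41 + 26 = 67
Convert 0b101000 (binary) → 32 + 8 = 40 (decimal)
67 - 40 = 27
Convert the 4th Fibonacci number (with F(1) = F(2) = 1) (Fibonacci index) → 1, 1, 2, 3 → 3 (decimal)
27 ÷ 3 = 9
9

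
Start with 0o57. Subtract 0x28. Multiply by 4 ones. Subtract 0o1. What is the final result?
Convert 0o57 (octal) → 5×8 + 7 = 47 (decimal)
Start: 47
Convert 0x28 (hexadecimal) → 2×16 + 8 = 40 (decimal)
47 - 40 = 7
Convert 4 ones (place-value notation) → 4 (decimal)
7 × 4 = 28
Convert 0o1 (octal) → 1 (decimal)
28 - 1 = 27
27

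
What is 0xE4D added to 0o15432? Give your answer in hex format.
Convert 0xE4D (hexadecimal) → 14×256 + 4×16 + 13 = 3661 (decimal)
Convert 0o15432 (octal) → 1×4096 + 5×512 + 4×64 + 3×8 + 2 = 6938 (decimal)
Compute 3661 + 6938 = 10599
Convert 10599 (decimal) → 10599 = 2×4096 + 9×256 + 6×16 + 7 → 0x2967 (hexadecimal)
0x2967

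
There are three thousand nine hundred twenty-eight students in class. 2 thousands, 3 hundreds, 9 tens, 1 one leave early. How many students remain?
Convert three thousand nine hundred twenty-eight (English words) → 3×1000 + 9×100 + 28 = 3928 (decimal)
Convert 2 thousands, 3 hundreds, 9 tens, 1 one (place-value notation) → 2×1000 + 3×100 + 9×10 + 1 = 2391 (decimal)
Compute 3928 - 2391 = 1537
1537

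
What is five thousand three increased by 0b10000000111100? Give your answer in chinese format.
Convert five thousand three (English words) → 5×1000 + 3 = 5003 (decimal)
Convert 0b10000000111100 (binary) → 8192 + 32 + 16 + 8 + 4 = 8252 (decimal)
Compute 5003 + 8252 = 13255
Convert 13255 (decimal) → 13255 = 1×10000 + 3×1000 + 2×100 + 5×10 + 5 → 一万三千二百五十五 (Chinese numeral)
一万三千二百五十五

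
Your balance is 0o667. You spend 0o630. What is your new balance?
Convert 0o667 (octal) → 6×64 + 6×8 + 7 = 439 (decimal)
Convert 0o630 (octal) → 6×64 + 3×8 = 408 (decimal)
Compute 439 - 408 = 31
31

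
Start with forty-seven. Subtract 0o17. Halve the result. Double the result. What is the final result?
Convert forty-seven (English words) → 47 (decimal)
Start: 47
Convert 0o17 (octal) → 1×8 + 7 = 15 (decimal)
47 - 15 = 32
32 ÷ 2 = 16
16 × 2 = 32
32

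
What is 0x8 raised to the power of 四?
Convert 0x8 (hexadecimal) → 8 (decimal)
Convert 四 (Chinese numeral) → 4 (decimal)
Compute 8 ^ 4 = 4096
4096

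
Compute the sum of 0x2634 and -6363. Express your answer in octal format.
Convert 0x2634 (hexadecimal) → 2×4096 + 6×256 + 3×16 + 4 = 9780 (decimal)
Compute 9780 + -6363 = 3417
Convert 3417 (decimal) → 3417 = 6×512 + 5×64 + 3×8 + 1 → 0o6531 (octal)
0o6531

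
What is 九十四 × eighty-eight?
Convert 九十四 (Chinese numeral) → 9×10 + 4 = 94 (decimal)
Convert eighty-eight (English words) → 88 (decimal)
Compute 94 × 88 = 8272
8272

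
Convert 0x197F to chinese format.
Convert 0x197F (hexadecimal) → 1×4096 + 9×256 + 7×16 + 15 = 6527 (decimal)
Convert 6527 (decimal) → 6527 = 6×1000 + 5×100 + 2×10 + 7 → 六千五百二十七 (Chinese numeral)
六千五百二十七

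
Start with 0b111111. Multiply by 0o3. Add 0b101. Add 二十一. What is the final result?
Convert 0b111111 (binary) → 32 + 16 + 8 + 4 + 2 + 1 = 63 (decimal)
Start: 63
Convert 0o3 (octal) → 3 (decimal)
63 × 3 = 189
Convert 0b101 (binary) → 4 + 1 = 5 (decimal)
189 + 5 = 194
Convert 二十一 (Chinese numeral) → 2×10 + 1 = 21 (decimal)
194 + 21 = 215
215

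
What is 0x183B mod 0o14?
Convert 0x183B (hexadecimal) → 1×4096 + 8×256 + 3×16 + 11 = 6203 (decimal)
Convert 0o14 (octal) → 1×8 + 4 = 12 (decimal)
Compute 6203 mod 12 = 11
11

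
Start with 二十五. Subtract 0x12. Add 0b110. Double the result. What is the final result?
Convert 二十五 (Chinese numeral) → 2×10 + 5 = 25 (decimal)
Start: 25
Convert 0x12 (hexadecimal) → 1×16 + 2 = 18 (decimal)
25 - 18 = 7
Convert 0b110 (binary) → 4 + 2 = 6 (decimal)
7 + 6 = 13
13 × 2 = 26
26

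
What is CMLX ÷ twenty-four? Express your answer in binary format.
Convert CMLX (Roman numeral) → 900 + 50 + 10 = 960 (decimal)
Convert twenty-four (English words) → 24 (decimal)
Compute 960 ÷ 24 = 40
Convert 40 (decimal) → 40 = 32 + 8 → 0b101000 (binary)
0b101000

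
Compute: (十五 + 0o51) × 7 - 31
Convert 十五 (Chinese numeral) → 1×10 + 5 = 15 (decimal)
Convert 0o51 (octal) → 5×8 + 1 = 41 (decimal)
Expression in decimal: (15 + 41) × 7 - 31
Parentheses first: 15 + 41 = 56
Multiply: 56 × 7 = 392
Subtract: 392 - 31 = 361
361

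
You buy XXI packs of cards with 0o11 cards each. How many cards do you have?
Convert 0o11 (octal) → 1×8 + 1 = 9 (decimal)
Convert XXI (Roman numeral) → 10 + 10 + 1 = 21 (decimal)
Compute 9 × 21 = 189
189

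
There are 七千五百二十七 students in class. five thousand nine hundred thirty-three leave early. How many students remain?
Convert 七千五百二十七 (Chinese numeral) → 7×1000 + 5×100 + 2×10 + 7 = 7527 (decimal)
Convert five thousand nine hundred thirty-three (English words) → 5×1000 + 9×100 + 33 = 5933 (decimal)
Compute 7527 - 5933 = 1594
1594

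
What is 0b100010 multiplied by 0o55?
Convert 0b100010 (binary) → 32 + 2 = 34 (decimal)
Convert 0o55 (octal) → 5×8 + 5 = 45 (decimal)
Compute 34 × 45 = 1530
1530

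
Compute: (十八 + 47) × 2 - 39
Convert 十八 (Chinese numeral) → 1×10 + 8 = 18 (decimal)
Expression in decimal: (18 + 47) × 2 - 39
Parentheses first: 18 + 47 = 65
Multiply: 65 × 2 = 130
Subtract: 130 - 39 = 91
91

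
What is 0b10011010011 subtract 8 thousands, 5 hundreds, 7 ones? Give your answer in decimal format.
Convert 0b10011010011 (binary) → 1024 + 128 + 64 + 16 + 2 + 1 = 1235 (decimal)
Convert 8 thousands, 5 hundreds, 7 ones (place-value notation) → 8×1000 + 5×100 + 7 = 8507 (decimal)
Compute 1235 - 8507 = -7272
-7272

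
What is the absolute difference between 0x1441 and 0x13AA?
Convert 0x1441 (hexadecimal) → 1×4096 + 4×256 + 4×16 + 1 = 5185 (decimal)
Convert 0x13AA (hexadecimal) → 1×4096 + 3×256 + 10×16 + 10 = 5034 (decimal)
Compute |5185 - 5034| = 151
151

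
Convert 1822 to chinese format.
Convert 1822 (decimal) → 1822 = 1×1000 + 8×100 + 2×10 + 2 → 一千八百二十二 (Chinese numeral)
一千八百二十二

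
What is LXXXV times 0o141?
Convert LXXXV (Roman numeral) → 50 + 10 + 10 + 10 + 5 = 85 (decimal)
Convert 0o141 (octal) → 1×64 + 4×8 + 1 = 97 (decimal)
Compute 85 × 97 = 8245
8245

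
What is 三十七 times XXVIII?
Convert 三十七 (Chinese numeral) → 3×10 + 7 = 37 (decimal)
Convert XXVIII (Roman numeral) → 10 + 10 + 5 + 1 + 1 + 1 = 28 (decimal)
Compute 37 × 28 = 1036
1036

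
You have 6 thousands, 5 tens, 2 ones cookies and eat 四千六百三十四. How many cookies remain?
Convert 6 thousands, 5 tens, 2 ones (place-value notation) → 6×1000 + 5×10 + 2 = 6052 (decimal)
Convert 四千六百三十四 (Chinese numeral) → 4×1000 + 6×100 + 3×10 + 4 = 4634 (decimal)
Compute 6052 - 4634 = 1418
1418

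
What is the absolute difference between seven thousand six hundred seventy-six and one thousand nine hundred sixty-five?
Convert seven thousand six hundred seventy-six (English words) → 7×1000 + 6×100 + 76 = 7676 (decimal)
Convert one thousand nine hundred sixty-five (English words) → 1×1000 + 9×100 + 65 = 1965 (decimal)
Compute |7676 - 1965| = 5711
5711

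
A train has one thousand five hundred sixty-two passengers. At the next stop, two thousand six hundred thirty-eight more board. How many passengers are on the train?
Convert one thousand five hundred sixty-two (English words) → 1×1000 + 5×100 + 62 = 1562 (decimal)
Convert two thousand six hundred thirty-eight (English words) → 2×1000 + 6×100 + 38 = 2638 (decimal)
Compute 1562 + 2638 = 4200
4200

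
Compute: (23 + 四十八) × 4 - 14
Convert 四十八 (Chinese numeral) → 4×10 + 8 = 48 (decimal)
Expression in decimal: (23 + 48) × 4 - 14
Parentheses first: 23 + 48 = 71
Multiply: 71 × 4 = 284
Subtract: 284 - 14 = 270
270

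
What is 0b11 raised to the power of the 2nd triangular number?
Convert 0b11 (binary) → 2 + 1 = 3 (decimal)
Convert the 2nd triangular number (triangular index) → 2×3/2 = 3 (decimal)
Compute 3 ^ 3 = 27
27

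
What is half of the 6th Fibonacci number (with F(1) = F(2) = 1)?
The 6th Fibonacci number (with F(1) = F(2) = 1): 1, 1, 2, 3, 5, 8 → 8
Compute 8 ÷ 2 = 4
4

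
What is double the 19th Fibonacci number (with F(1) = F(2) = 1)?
The 19th Fibonacci number (with F(1) = F(2) = 1) = 4181
Compute 4181 × 2 = 8362
8362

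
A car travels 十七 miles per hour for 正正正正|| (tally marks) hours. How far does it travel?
Convert 十七 (Chinese numeral) → 1×10 + 7 = 17 (decimal)
Convert 正正正正|| (tally marks) → 5 + 5 + 5 + 5 + 2 = 22 (decimal)
Compute 17 × 22 = 374
374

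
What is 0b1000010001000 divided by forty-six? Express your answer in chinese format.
Convert 0b1000010001000 (binary) → 4096 + 128 + 8 = 4232 (decimal)
Convert forty-six (English words) → 46 (decimal)
Compute 4232 ÷ 46 = 92
Convert 92 (decimal) → 92 = 9×10 + 2 → 九十二 (Chinese numeral)
九十二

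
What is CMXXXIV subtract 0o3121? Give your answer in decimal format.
Convert CMXXXIV (Roman numeral) → 900 + 10 + 10 + 10 + 4 = 934 (decimal)
Convert 0o3121 (octal) → 3×512 + 1×64 + 2×8 + 1 = 1617 (decimal)
Compute 934 - 1617 = -683
-683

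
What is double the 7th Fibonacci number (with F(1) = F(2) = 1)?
The 7th Fibonacci number (with F(1) = F(2) = 1): 1, 1, 2, 3, 5, 8, 13 → 13
Compute 13 × 2 = 26
26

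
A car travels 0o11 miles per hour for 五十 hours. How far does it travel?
Convert 0o11 (octal) → 1×8 + 1 = 9 (decimal)
Convert 五十 (Chinese numeral) → 5×10 = 50 (decimal)
Compute 9 × 50 = 450
450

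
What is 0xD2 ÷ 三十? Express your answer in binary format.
Convert 0xD2 (hexadecimal) → 13×16 + 2 = 210 (decimal)
Convert 三十 (Chinese numeral) → 3×10 = 30 (decimal)
Compute 210 ÷ 30 = 7
Convert 7 (decimal) → 7 = 4 + 2 + 1 → 0b111 (binary)
0b111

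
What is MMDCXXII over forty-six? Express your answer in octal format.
Convert MMDCXXII (Roman numeral) → 1000 + 1000 + 500 + 100 + 10 + 10 + 1 + 1 = 2622 (decimal)
Convert forty-six (English words) → 46 (decimal)
Compute 2622 ÷ 46 = 57
Convert 57 (decimal) → 57 = 7×8 + 1 → 0o71 (octal)
0o71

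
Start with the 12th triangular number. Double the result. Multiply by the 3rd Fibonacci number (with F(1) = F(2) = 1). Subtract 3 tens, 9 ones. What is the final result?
Convert the 12th triangular number (triangular index) → 12×13/2 = 78 (decimal)
Start: 78
78 × 2 = 156
Convert the 3rd Fibonacci number (with F(1) = F(2) = 1) (Fibonacci index) → 1, 1, 2 → 2 (decimal)
156 × 2 = 312
Convert 3 tens, 9 ones (place-value notation) → 3×10 + 9 = 39 (decimal)
312 - 39 = 273
273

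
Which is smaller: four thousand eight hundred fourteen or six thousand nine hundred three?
Convert four thousand eight hundred fourteen (English words) → 4×1000 + 8×100 + 14 = 4814 (decimal)
Convert six thousand nine hundred three (English words) → 6×1000 + 9×100 + 3 = 6903 (decimal)
Compare 4814 vs 6903: smaller = 4814
4814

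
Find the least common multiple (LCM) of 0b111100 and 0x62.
Convert 0b111100 (binary) → 32 + 16 + 8 + 4 = 60 (decimal)
Convert 0x62 (hexadecimal) → 6×16 + 2 = 98 (decimal)
Compute lcm(60, 98) = 2940
2940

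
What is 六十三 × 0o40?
Convert 六十三 (Chinese numeral) → 6×10 + 3 = 63 (decimal)
Convert 0o40 (octal) → 4×8 = 32 (decimal)
Compute 63 × 32 = 2016
2016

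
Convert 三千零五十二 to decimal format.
Convert 三千零五十二 (Chinese numeral) → 3×1000 + 5×10 + 2 = 3052 (decimal)
3052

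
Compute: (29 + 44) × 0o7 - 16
Convert 0o7 (octal) → 7 (decimal)
Expression in decimal: (29 + 44) × 7 - 16
Parentheses first: 29 + 44 = 73
Multiply: 73 × 7 = 511
Subtract: 511 - 16 = 495
495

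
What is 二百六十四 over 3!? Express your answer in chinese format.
Convert 二百六十四 (Chinese numeral) → 2×100 + 6×10 + 4 = 264 (decimal)
Convert 3! (factorial) → 6 (decimal)
Compute 264 ÷ 6 = 44
Convert 44 (decimal) → 44 = 4×10 + 4 → 四十四 (Chinese numeral)
四十四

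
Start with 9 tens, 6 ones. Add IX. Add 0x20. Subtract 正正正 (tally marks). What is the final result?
Convert 9 tens, 6 ones (place-value notation) → 9×10 + 6 = 96 (decimal)
Start: 96
Convert IX (Roman numeral) → 9 (decimal)
96 + 9 = 105
Convert 0x20 (hexadecimal) → 2×16 = 32 (decimal)
105 + 32 = 137
Convert 正正正 (tally marks) → 5 + 5 + 5 = 15 (decimal)
137 - 15 = 122
122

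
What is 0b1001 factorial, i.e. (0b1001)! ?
Convert 0b1001 (binary) → 8 + 1 = 9 (decimal)
Compute 9! = 362880
362880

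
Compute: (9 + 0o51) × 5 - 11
Convert 0o51 (octal) → 5×8 + 1 = 41 (decimal)
Expression in decimal: (9 + 41) × 5 - 11
Parentheses first: 9 + 41 = 50
Multiply: 50 × 5 = 250
Subtract: 250 - 11 = 239
239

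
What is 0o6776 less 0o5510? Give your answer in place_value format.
Convert 0o6776 (octal) → 6×512 + 7×64 + 7×8 + 6 = 3582 (decimal)
Convert 0o5510 (octal) → 5×512 + 5×64 + 1×8 = 2888 (decimal)
Compute 3582 - 2888 = 694
Convert 694 (decimal) → 694 = 6×100 + 9×10 + 4 → 6 hundreds, 9 tens, 4 ones (place-value notation)
6 hundreds, 9 tens, 4 ones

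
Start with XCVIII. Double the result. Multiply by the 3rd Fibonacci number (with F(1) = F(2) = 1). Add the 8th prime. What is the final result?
Convert XCVIII (Roman numeral) → 90 + 5 + 1 + 1 + 1 = 98 (decimal)
Start: 98
98 × 2 = 196
Convert the 3rd Fibonacci number (with F(1) = F(2) = 1) (Fibonacci index) → 1, 1, 2 → 2 (decimal)
196 × 2 = 392
Convert the 8th prime (prime index) → 19 (decimal)
392 + 19 = 411
411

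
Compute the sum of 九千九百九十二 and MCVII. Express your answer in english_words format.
Convert 九千九百九十二 (Chinese numeral) → 9×1000 + 9×100 + 9×10 + 2 = 9992 (decimal)
Convert MCVII (Roman numeral) → 1000 + 100 + 5 + 1 + 1 = 1107 (decimal)
Compute 9992 + 1107 = 11099
Convert 11099 (decimal) → 11099 = 11×1000 + 99 → eleven thousand ninety-nine (English words)
eleven thousand ninety-nine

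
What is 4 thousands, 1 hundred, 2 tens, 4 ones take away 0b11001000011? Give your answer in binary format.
Convert 4 thousands, 1 hundred, 2 tens, 4 ones (place-value notation) → 4×1000 + 1×100 + 2×10 + 4 = 4124 (decimal)
Convert 0b11001000011 (binary) → 1024 + 512 + 64 + 2 + 1 = 1603 (decimal)
Compute 4124 - 1603 = 2521
Convert 2521 (decimal) → 2521 = 2048 + 256 + 128 + 64 + 16 + 8 + 1 → 0b100111011001 (binary)
0b100111011001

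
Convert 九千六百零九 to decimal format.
Convert 九千六百零九 (Chinese numeral) → 9×1000 + 6×100 + 9 = 9609 (decimal)
9609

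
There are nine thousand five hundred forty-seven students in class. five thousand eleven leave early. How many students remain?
Convert nine thousand five hundred forty-seven (English words) → 9×1000 + 5×100 + 47 = 9547 (decimal)
Convert five thousand eleven (English words) → 5×1000 + 11 = 5011 (decimal)
Compute 9547 - 5011 = 4536
4536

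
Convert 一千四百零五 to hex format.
Convert 一千四百零五 (Chinese numeral) → 1×1000 + 4×100 + 5 = 1405 (decimal)
Convert 1405 (decimal) → 1405 = 5×256 + 7×16 + 13 → 0x57D (hexadecimal)
0x57D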